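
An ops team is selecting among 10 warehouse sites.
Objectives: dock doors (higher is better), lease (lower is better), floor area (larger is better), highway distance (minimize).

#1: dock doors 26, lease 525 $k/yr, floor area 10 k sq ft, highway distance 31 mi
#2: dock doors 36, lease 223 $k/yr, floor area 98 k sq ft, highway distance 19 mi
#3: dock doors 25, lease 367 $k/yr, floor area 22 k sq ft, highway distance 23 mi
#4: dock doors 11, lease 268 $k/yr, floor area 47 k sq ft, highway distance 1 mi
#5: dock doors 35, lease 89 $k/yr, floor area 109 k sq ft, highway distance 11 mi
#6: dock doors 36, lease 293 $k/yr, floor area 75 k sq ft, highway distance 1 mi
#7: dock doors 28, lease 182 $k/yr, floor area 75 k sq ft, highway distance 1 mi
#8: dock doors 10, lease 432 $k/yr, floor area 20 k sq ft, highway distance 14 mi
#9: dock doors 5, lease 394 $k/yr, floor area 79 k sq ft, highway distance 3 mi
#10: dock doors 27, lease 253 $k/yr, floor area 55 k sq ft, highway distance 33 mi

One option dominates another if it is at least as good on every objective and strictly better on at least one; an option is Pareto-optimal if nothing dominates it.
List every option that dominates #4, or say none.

#7

#7: dock doors 28≥11, lease 182≤268, floor area 75≥47, highway distance 1≤1 — dominates #4.
Others (#1, #2, #3, #5, #6, #8, #9, #10) are each worse than #4 on at least one objective.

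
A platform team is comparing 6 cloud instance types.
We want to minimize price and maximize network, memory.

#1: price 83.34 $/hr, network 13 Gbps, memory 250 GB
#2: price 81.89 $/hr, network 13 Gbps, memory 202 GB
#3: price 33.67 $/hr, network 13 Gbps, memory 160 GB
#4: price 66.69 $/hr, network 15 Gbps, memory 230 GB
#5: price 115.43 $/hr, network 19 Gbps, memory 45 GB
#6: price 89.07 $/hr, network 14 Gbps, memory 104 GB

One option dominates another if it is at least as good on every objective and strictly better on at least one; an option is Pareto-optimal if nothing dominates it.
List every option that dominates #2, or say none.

#4: price 66.69≤81.89, network 15≥13, memory 230≥202 — dominates #2.
Others (#1, #3, #5, #6) are each worse than #2 on at least one objective.

#4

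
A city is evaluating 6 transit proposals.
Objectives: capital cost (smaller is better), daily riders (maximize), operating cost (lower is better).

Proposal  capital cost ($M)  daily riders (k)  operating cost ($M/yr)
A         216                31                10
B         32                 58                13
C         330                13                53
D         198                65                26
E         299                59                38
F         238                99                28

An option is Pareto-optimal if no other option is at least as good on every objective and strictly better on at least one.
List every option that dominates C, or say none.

A: capital cost 216≤330, daily riders 31≥13, operating cost 10≤53 — dominates C.
B: capital cost 32≤330, daily riders 58≥13, operating cost 13≤53 — dominates C.
D: capital cost 198≤330, daily riders 65≥13, operating cost 26≤53 — dominates C.
E: capital cost 299≤330, daily riders 59≥13, operating cost 38≤53 — dominates C.
F: capital cost 238≤330, daily riders 99≥13, operating cost 28≤53 — dominates C.

A, B, D, E, F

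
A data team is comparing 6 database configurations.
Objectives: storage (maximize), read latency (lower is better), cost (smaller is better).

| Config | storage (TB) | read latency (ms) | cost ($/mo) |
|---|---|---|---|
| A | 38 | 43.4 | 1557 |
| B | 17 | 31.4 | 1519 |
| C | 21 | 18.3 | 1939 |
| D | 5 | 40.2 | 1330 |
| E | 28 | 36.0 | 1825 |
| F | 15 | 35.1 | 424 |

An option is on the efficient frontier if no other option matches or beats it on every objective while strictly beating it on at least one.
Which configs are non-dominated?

A: not dominated (best storage).
B: not dominated.
C: not dominated (best read latency).
D: dominated by F (storage 15≥5, read latency 35.1≤40.2, cost 424≤1330).
E: not dominated.
F: not dominated (best cost).

A, B, C, E, F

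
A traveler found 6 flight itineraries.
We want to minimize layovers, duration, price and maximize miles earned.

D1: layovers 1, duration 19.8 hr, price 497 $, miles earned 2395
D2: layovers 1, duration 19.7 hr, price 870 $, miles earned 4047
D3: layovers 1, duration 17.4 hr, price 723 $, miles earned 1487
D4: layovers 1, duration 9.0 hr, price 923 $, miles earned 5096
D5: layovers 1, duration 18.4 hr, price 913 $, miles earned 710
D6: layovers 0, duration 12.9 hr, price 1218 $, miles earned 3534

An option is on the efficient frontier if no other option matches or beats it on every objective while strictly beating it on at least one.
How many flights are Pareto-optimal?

5

D1: not dominated (best price).
D2: not dominated.
D3: not dominated.
D4: not dominated (best duration).
D5: dominated by D3 (layovers 1≤1, duration 17.4≤18.4, price 723≤913, miles earned 1487≥710).
D6: not dominated (best layovers).
Pareto-optimal: D1, D2, D3, D4, D6 → 5.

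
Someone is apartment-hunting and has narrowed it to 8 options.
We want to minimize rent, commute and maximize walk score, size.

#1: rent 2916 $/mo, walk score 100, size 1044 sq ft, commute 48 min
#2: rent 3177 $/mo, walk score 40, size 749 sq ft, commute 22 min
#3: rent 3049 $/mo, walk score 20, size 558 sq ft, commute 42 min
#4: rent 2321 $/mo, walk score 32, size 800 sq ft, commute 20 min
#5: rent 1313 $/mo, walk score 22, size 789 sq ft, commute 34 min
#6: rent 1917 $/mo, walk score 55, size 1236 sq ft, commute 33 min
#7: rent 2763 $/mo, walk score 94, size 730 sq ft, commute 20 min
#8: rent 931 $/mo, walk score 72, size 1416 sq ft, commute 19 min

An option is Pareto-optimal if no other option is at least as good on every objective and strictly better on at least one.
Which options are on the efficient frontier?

#1, #7, #8

#1: not dominated (best walk score).
#2: dominated by #8 (rent 931≤3177, walk score 72≥40, size 1416≥749, commute 19≤22).
#3: dominated by #4 (rent 2321≤3049, walk score 32≥20, size 800≥558, commute 20≤42).
#4: dominated by #8 (rent 931≤2321, walk score 72≥32, size 1416≥800, commute 19≤20).
#5: dominated by #8 (rent 931≤1313, walk score 72≥22, size 1416≥789, commute 19≤34).
#6: dominated by #8 (rent 931≤1917, walk score 72≥55, size 1416≥1236, commute 19≤33).
#7: not dominated.
#8: not dominated (best rent).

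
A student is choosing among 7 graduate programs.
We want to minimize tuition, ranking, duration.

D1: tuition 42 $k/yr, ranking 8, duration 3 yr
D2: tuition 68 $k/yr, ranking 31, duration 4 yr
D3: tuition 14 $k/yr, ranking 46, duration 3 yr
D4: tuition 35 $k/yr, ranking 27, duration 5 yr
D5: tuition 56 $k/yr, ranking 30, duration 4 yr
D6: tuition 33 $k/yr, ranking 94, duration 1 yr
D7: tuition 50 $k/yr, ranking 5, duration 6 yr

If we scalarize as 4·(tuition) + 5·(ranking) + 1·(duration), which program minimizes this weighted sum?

D1: 4·42 + 5·8 + 1·3 = 211
D2: 4·68 + 5·31 + 1·4 = 431
D3: 4·14 + 5·46 + 1·3 = 289
D4: 4·35 + 5·27 + 1·5 = 280
D5: 4·56 + 5·30 + 1·4 = 378
D6: 4·33 + 5·94 + 1·1 = 603
D7: 4·50 + 5·5 + 1·6 = 231
Lowest: D1 at 211.

D1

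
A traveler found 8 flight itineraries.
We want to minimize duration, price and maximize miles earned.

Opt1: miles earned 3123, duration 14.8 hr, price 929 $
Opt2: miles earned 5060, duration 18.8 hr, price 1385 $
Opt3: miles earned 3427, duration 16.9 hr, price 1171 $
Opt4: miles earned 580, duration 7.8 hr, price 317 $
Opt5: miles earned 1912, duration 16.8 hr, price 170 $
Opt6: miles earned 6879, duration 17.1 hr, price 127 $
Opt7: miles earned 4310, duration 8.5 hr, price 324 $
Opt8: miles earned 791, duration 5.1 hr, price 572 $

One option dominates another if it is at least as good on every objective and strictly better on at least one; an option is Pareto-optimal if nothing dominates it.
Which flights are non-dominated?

Opt1: dominated by Opt7 (miles earned 4310≥3123, duration 8.5≤14.8, price 324≤929).
Opt2: dominated by Opt6 (miles earned 6879≥5060, duration 17.1≤18.8, price 127≤1385).
Opt3: dominated by Opt7 (miles earned 4310≥3427, duration 8.5≤16.9, price 324≤1171).
Opt4: not dominated.
Opt5: not dominated.
Opt6: not dominated (best miles earned).
Opt7: not dominated.
Opt8: not dominated (best duration).

Opt4, Opt5, Opt6, Opt7, Opt8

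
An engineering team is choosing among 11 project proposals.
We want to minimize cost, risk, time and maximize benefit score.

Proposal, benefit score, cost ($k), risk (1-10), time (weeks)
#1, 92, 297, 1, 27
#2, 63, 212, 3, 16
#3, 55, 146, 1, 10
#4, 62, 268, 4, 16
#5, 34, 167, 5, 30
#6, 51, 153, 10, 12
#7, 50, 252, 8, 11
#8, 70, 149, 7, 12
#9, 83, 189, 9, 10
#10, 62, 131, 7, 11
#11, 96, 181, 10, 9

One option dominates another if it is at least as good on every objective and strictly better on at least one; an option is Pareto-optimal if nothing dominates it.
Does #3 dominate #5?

Yes

#3 vs #5: benefit score 55≥34, cost 146≤167, risk 1≤5, time 10≤30 — #3 is at least as good on every objective with at least one strict improvement.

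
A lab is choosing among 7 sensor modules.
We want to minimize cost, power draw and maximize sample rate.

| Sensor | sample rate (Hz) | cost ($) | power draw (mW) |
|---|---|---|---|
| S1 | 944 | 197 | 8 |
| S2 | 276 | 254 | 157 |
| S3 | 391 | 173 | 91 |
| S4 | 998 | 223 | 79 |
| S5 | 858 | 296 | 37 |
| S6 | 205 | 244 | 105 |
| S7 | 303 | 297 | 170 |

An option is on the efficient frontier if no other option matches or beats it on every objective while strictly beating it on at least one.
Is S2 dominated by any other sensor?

S1 vs S2: sample rate 944≥276, cost 197≤254, power draw 8≤157 — S1 is at least as good on every objective and strictly better on at least one, so S1 dominates S2.

Yes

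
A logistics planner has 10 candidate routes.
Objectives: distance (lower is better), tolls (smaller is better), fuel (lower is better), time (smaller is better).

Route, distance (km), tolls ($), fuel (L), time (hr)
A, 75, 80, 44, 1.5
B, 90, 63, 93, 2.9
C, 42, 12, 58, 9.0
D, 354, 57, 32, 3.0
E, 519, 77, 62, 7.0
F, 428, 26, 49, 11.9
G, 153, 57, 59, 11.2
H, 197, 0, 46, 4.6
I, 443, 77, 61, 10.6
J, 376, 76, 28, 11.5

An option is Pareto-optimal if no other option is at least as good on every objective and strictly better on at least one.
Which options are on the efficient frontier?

A: not dominated (best time).
B: not dominated.
C: not dominated (best distance).
D: not dominated.
E: dominated by D (distance 354≤519, tolls 57≤77, fuel 32≤62, time 3.0≤7.0).
F: dominated by H (distance 197≤428, tolls 0≤26, fuel 46≤49, time 4.6≤11.9).
G: dominated by C (distance 42≤153, tolls 12≤57, fuel 58≤59, time 9.0≤11.2).
H: not dominated (best tolls).
I: dominated by C (distance 42≤443, tolls 12≤77, fuel 58≤61, time 9.0≤10.6).
J: not dominated (best fuel).

A, B, C, D, H, J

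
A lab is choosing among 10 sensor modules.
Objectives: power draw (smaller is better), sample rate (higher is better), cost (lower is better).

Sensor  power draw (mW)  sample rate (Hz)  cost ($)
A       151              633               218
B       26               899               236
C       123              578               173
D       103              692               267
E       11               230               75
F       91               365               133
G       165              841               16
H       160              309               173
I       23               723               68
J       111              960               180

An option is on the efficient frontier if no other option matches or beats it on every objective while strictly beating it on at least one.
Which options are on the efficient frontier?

A: dominated by I (power draw 23≤151, sample rate 723≥633, cost 68≤218).
B: not dominated.
C: dominated by I (power draw 23≤123, sample rate 723≥578, cost 68≤173).
D: dominated by B (power draw 26≤103, sample rate 899≥692, cost 236≤267).
E: not dominated (best power draw).
F: dominated by I (power draw 23≤91, sample rate 723≥365, cost 68≤133).
G: not dominated (best cost).
H: dominated by C (power draw 123≤160, sample rate 578≥309, cost 173≤173).
I: not dominated.
J: not dominated (best sample rate).

B, E, G, I, J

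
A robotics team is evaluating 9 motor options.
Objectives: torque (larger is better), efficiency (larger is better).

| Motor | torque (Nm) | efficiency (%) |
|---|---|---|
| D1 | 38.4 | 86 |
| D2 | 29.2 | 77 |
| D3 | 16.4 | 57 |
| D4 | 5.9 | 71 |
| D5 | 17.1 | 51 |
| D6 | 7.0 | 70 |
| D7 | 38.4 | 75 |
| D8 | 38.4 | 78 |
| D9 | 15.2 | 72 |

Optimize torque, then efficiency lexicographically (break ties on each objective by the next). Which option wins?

D1

First maximize torque: best is 38.4, kept {D1, D7, D8}.
Then maximize efficiency: best is 86, kept {D1}.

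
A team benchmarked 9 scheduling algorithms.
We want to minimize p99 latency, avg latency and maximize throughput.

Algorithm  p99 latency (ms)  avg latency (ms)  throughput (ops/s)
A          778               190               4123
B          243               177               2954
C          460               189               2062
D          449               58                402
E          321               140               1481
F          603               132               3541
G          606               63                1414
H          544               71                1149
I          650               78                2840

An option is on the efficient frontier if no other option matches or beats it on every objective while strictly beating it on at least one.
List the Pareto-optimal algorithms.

A, B, D, E, F, G, H, I

A: not dominated (best throughput).
B: not dominated (best p99 latency).
C: dominated by B (p99 latency 243≤460, avg latency 177≤189, throughput 2954≥2062).
D: not dominated (best avg latency).
E: not dominated.
F: not dominated.
G: not dominated.
H: not dominated.
I: not dominated.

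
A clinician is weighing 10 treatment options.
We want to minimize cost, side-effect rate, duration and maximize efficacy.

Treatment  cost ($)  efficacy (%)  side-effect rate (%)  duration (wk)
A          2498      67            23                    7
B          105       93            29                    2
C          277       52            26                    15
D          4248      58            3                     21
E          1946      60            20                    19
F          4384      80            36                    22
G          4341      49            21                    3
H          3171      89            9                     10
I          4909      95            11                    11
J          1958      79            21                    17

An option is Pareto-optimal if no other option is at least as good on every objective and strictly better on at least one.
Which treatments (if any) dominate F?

B, H

B: cost 105≤4384, efficacy 93≥80, side-effect rate 29≤36, duration 2≤22 — dominates F.
H: cost 3171≤4384, efficacy 89≥80, side-effect rate 9≤36, duration 10≤22 — dominates F.
Others (A, C, D, E, G, I, J) are each worse than F on at least one objective.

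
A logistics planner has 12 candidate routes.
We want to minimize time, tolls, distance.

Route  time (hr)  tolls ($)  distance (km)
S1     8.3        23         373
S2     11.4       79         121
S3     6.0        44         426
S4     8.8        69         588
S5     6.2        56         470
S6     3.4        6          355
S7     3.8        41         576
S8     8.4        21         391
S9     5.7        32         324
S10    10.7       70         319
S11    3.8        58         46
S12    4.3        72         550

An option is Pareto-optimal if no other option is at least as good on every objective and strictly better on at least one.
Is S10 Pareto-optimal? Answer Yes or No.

No

S11 vs S10: time 3.8≤10.7, tolls 58≤70, distance 46≤319 — S11 is at least as good on every objective and strictly better on at least one, so S11 dominates S10.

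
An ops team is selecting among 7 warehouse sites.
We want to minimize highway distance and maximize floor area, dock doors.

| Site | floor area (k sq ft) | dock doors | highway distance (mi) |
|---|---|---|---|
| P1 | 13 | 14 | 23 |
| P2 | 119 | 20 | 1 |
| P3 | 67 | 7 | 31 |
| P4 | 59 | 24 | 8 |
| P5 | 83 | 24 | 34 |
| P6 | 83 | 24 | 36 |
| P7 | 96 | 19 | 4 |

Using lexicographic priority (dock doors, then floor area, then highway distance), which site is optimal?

P5

First maximize dock doors: best is 24, kept {P4, P5, P6}.
Then maximize floor area: best is 83, kept {P5, P6}.
Then minimize highway distance: best is 34, kept {P5}.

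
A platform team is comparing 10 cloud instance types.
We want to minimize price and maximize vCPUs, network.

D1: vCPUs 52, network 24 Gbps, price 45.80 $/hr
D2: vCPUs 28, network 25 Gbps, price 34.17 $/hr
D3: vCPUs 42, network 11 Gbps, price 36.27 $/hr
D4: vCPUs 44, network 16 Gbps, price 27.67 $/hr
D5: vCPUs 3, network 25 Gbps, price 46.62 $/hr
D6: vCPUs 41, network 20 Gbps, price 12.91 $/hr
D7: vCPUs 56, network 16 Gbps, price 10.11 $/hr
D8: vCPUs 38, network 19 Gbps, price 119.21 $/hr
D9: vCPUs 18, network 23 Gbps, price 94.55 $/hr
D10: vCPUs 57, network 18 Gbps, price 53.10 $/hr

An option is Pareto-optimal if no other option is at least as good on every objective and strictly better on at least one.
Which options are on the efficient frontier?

D1: not dominated.
D2: not dominated.
D3: dominated by D4 (vCPUs 44≥42, network 16≥11, price 27.67≤36.27).
D4: dominated by D7 (vCPUs 56≥44, network 16≥16, price 10.11≤27.67).
D5: dominated by D2 (vCPUs 28≥3, network 25≥25, price 34.17≤46.62).
D6: not dominated.
D7: not dominated (best price).
D8: dominated by D1 (vCPUs 52≥38, network 24≥19, price 45.80≤119.21).
D9: dominated by D1 (vCPUs 52≥18, network 24≥23, price 45.80≤94.55).
D10: not dominated (best vCPUs).

D1, D2, D6, D7, D10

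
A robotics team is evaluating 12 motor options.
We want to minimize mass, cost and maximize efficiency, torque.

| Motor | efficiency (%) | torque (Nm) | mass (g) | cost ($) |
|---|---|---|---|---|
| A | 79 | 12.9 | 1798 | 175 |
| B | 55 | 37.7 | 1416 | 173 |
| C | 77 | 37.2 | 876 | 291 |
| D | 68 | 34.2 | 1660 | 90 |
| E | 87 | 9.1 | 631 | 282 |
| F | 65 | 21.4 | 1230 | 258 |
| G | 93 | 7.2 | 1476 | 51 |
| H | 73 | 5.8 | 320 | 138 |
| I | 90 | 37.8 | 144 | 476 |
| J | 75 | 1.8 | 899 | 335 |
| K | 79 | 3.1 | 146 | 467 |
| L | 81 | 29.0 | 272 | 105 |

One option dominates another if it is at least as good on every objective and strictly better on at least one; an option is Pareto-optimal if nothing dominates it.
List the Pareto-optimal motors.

A: dominated by L (efficiency 81≥79, torque 29.0≥12.9, mass 272≤1798, cost 105≤175).
B: not dominated.
C: not dominated.
D: not dominated.
E: not dominated.
F: dominated by L (efficiency 81≥65, torque 29.0≥21.4, mass 272≤1230, cost 105≤258).
G: not dominated (best efficiency).
H: dominated by L (efficiency 81≥73, torque 29.0≥5.8, mass 272≤320, cost 105≤138).
I: not dominated (best torque).
J: dominated by C (efficiency 77≥75, torque 37.2≥1.8, mass 876≤899, cost 291≤335).
K: not dominated.
L: not dominated.

B, C, D, E, G, I, K, L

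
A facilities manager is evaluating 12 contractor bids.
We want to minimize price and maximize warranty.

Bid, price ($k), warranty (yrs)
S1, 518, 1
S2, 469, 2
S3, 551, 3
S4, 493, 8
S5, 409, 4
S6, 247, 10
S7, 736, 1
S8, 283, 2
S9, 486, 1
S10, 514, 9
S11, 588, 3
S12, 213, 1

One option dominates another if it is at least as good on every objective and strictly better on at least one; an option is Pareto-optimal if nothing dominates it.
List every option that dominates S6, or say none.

S1: worse on price (518 vs 247).
S2: worse on price (469 vs 247).
S3: worse on price (551 vs 247).
S4: worse on price (493 vs 247).
S5: worse on price (409 vs 247).
S7: worse on price (736 vs 247).
S8: worse on price (283 vs 247).
S9: worse on price (486 vs 247).
S10: worse on price (514 vs 247).
S11: worse on price (588 vs 247).
S12: worse on warranty (1 vs 10).
No option dominates S6.

none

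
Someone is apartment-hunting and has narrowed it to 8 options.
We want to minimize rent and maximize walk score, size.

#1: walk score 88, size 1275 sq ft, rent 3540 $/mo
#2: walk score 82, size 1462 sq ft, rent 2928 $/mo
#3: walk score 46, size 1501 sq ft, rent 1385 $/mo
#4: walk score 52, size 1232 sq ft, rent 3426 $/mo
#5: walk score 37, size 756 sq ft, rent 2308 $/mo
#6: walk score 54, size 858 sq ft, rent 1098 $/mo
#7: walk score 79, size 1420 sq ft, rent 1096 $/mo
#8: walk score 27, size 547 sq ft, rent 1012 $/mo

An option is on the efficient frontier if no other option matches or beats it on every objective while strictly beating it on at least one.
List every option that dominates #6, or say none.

#7: walk score 79≥54, size 1420≥858, rent 1096≤1098 — dominates #6.
Others (#1, #2, #3, #4, #5, #8) are each worse than #6 on at least one objective.

#7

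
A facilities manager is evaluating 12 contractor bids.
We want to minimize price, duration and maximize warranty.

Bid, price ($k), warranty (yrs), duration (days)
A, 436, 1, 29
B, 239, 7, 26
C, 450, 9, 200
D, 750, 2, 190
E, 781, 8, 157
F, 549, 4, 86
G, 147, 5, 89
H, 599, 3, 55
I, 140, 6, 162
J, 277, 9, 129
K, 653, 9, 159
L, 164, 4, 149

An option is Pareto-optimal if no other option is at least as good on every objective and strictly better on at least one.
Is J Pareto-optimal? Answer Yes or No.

A: worse on price (436 vs 277).
B: worse on warranty (7 vs 9).
C: worse on price (450 vs 277).
D: worse on price (750 vs 277).
E: worse on price (781 vs 277).
F: worse on price (549 vs 277).
G: worse on warranty (5 vs 9).
H: worse on price (599 vs 277).
I: worse on warranty (6 vs 9).
K: worse on price (653 vs 277).
L: worse on warranty (4 vs 9).
No option is at least as good as J on every objective and strictly better on one.

Yes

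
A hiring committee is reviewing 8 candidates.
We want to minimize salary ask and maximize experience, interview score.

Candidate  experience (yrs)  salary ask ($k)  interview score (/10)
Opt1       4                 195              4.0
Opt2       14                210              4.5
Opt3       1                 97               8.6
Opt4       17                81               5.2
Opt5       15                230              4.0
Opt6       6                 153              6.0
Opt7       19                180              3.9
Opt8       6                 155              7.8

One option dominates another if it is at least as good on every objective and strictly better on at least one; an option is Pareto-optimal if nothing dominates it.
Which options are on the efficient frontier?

Opt3, Opt4, Opt6, Opt7, Opt8

Opt1: dominated by Opt4 (experience 17≥4, salary ask 81≤195, interview score 5.2≥4.0).
Opt2: dominated by Opt4 (experience 17≥14, salary ask 81≤210, interview score 5.2≥4.5).
Opt3: not dominated (best interview score).
Opt4: not dominated (best salary ask).
Opt5: dominated by Opt4 (experience 17≥15, salary ask 81≤230, interview score 5.2≥4.0).
Opt6: not dominated.
Opt7: not dominated (best experience).
Opt8: not dominated.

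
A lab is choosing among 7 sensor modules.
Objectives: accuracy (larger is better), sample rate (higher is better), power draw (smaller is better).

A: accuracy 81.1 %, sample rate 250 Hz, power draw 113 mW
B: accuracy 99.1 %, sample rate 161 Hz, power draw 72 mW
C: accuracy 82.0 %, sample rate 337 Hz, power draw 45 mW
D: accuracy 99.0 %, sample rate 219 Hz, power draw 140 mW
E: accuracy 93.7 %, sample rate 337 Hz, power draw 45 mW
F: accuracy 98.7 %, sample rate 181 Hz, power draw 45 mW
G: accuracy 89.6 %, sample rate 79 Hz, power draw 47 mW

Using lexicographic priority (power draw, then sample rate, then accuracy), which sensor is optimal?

First minimize power draw: best is 45, kept {C, E, F}.
Then maximize sample rate: best is 337, kept {C, E}.
Then maximize accuracy: best is 93.7, kept {E}.

E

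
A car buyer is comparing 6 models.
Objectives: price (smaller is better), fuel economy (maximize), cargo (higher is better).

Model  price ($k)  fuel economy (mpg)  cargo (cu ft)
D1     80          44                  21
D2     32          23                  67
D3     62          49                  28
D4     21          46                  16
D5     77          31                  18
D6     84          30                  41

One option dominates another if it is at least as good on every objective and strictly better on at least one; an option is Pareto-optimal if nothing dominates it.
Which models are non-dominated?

D1: dominated by D3 (price 62≤80, fuel economy 49≥44, cargo 28≥21).
D2: not dominated (best cargo).
D3: not dominated (best fuel economy).
D4: not dominated (best price).
D5: dominated by D3 (price 62≤77, fuel economy 49≥31, cargo 28≥18).
D6: not dominated.

D2, D3, D4, D6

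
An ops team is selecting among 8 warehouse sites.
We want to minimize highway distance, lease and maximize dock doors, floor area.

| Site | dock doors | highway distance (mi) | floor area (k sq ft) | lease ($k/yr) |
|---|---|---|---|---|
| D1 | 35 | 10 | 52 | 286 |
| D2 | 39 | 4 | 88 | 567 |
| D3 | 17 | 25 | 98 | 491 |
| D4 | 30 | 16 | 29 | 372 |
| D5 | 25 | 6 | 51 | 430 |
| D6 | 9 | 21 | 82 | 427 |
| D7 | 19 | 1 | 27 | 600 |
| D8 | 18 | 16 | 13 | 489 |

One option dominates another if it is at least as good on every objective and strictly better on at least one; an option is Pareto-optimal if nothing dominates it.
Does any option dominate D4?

Yes

D1 vs D4: dock doors 35≥30, highway distance 10≤16, floor area 52≥29, lease 286≤372 — D1 is at least as good on every objective and strictly better on at least one, so D1 dominates D4.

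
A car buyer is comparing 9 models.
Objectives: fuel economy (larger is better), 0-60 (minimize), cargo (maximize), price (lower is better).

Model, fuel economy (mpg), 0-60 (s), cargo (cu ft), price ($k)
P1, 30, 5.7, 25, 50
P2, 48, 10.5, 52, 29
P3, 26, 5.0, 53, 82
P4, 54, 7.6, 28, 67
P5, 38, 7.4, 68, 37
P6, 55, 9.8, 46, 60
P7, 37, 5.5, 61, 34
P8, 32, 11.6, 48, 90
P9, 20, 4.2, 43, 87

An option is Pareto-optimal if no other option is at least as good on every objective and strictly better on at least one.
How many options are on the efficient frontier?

7

P1: dominated by P7 (fuel economy 37≥30, 0-60 5.5≤5.7, cargo 61≥25, price 34≤50).
P2: not dominated (best price).
P3: not dominated.
P4: not dominated.
P5: not dominated (best cargo).
P6: not dominated (best fuel economy).
P7: not dominated.
P8: dominated by P2 (fuel economy 48≥32, 0-60 10.5≤11.6, cargo 52≥48, price 29≤90).
P9: not dominated (best 0-60).
Pareto-optimal: P2, P3, P4, P5, P6, P7, P9 → 7.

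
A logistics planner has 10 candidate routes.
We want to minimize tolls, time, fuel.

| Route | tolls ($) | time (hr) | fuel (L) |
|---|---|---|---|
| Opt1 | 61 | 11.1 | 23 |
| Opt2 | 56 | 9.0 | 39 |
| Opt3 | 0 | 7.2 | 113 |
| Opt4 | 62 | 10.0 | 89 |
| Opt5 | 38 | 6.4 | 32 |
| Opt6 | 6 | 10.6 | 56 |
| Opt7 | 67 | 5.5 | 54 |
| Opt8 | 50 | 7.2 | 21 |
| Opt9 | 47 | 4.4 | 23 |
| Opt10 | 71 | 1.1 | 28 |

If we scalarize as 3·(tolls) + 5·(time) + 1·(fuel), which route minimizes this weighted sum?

Opt6

Opt1: 3·61 + 5·11.1 + 1·23 = 261.5
Opt2: 3·56 + 5·9.0 + 1·39 = 252.0
Opt3: 3·0 + 5·7.2 + 1·113 = 149.0
Opt4: 3·62 + 5·10.0 + 1·89 = 325.0
Opt5: 3·38 + 5·6.4 + 1·32 = 178.0
Opt6: 3·6 + 5·10.6 + 1·56 = 127.0
Opt7: 3·67 + 5·5.5 + 1·54 = 282.5
Opt8: 3·50 + 5·7.2 + 1·21 = 207.0
Opt9: 3·47 + 5·4.4 + 1·23 = 186.0
Opt10: 3·71 + 5·1.1 + 1·28 = 246.5
Lowest: Opt6 at 127.0.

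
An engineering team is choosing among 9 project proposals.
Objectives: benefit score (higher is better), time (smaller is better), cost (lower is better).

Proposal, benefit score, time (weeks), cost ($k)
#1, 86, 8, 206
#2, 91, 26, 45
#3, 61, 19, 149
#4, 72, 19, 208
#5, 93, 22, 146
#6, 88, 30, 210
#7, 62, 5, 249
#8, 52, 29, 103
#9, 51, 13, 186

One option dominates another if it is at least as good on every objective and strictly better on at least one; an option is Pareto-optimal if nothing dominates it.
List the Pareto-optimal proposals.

#1: not dominated.
#2: not dominated (best cost).
#3: not dominated.
#4: dominated by #1 (benefit score 86≥72, time 8≤19, cost 206≤208).
#5: not dominated (best benefit score).
#6: dominated by #2 (benefit score 91≥88, time 26≤30, cost 45≤210).
#7: not dominated (best time).
#8: dominated by #2 (benefit score 91≥52, time 26≤29, cost 45≤103).
#9: not dominated.

#1, #2, #3, #5, #7, #9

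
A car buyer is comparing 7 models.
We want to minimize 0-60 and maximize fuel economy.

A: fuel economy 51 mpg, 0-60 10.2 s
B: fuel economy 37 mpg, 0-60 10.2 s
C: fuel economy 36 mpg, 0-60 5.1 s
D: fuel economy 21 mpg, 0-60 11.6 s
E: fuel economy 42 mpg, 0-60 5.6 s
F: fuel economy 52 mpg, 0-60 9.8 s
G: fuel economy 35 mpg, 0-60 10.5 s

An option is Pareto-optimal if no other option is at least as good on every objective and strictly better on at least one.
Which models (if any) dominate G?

A: fuel economy 51≥35, 0-60 10.2≤10.5 — dominates G.
B: fuel economy 37≥35, 0-60 10.2≤10.5 — dominates G.
C: fuel economy 36≥35, 0-60 5.1≤10.5 — dominates G.
E: fuel economy 42≥35, 0-60 5.6≤10.5 — dominates G.
F: fuel economy 52≥35, 0-60 9.8≤10.5 — dominates G.
Others (D) are each worse than G on at least one objective.

A, B, C, E, F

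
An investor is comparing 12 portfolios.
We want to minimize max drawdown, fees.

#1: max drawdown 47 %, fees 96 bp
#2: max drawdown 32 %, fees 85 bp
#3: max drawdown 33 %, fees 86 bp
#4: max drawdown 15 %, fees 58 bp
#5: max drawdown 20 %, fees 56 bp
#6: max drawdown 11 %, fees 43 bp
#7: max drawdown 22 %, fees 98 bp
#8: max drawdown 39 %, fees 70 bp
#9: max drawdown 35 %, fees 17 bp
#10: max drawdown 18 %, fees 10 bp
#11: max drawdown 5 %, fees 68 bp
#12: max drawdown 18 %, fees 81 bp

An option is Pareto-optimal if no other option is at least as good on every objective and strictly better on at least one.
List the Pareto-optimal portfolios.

#6, #10, #11

#1: dominated by #2 (max drawdown 32≤47, fees 85≤96).
#2: dominated by #4 (max drawdown 15≤32, fees 58≤85).
#3: dominated by #2 (max drawdown 32≤33, fees 85≤86).
#4: dominated by #6 (max drawdown 11≤15, fees 43≤58).
#5: dominated by #6 (max drawdown 11≤20, fees 43≤56).
#6: not dominated.
#7: dominated by #4 (max drawdown 15≤22, fees 58≤98).
#8: dominated by #4 (max drawdown 15≤39, fees 58≤70).
#9: dominated by #10 (max drawdown 18≤35, fees 10≤17).
#10: not dominated (best fees).
#11: not dominated (best max drawdown).
#12: dominated by #4 (max drawdown 15≤18, fees 58≤81).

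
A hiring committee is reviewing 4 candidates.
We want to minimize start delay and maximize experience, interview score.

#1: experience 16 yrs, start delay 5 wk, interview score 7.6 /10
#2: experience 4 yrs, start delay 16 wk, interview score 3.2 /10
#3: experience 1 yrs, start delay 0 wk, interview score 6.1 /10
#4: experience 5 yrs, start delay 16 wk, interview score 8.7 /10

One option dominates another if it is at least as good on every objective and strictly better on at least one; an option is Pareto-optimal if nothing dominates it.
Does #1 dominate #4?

#1 vs #4: #1 is worse on interview score (7.6 vs 8.7), so it does not dominate #4.

No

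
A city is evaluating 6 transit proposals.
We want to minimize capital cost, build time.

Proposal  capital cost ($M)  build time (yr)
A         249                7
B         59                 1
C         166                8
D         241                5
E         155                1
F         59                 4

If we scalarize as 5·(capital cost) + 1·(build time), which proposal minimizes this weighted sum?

A: 5·249 + 1·7 = 1252
B: 5·59 + 1·1 = 296
C: 5·166 + 1·8 = 838
D: 5·241 + 1·5 = 1210
E: 5·155 + 1·1 = 776
F: 5·59 + 1·4 = 299
Lowest: B at 296.

B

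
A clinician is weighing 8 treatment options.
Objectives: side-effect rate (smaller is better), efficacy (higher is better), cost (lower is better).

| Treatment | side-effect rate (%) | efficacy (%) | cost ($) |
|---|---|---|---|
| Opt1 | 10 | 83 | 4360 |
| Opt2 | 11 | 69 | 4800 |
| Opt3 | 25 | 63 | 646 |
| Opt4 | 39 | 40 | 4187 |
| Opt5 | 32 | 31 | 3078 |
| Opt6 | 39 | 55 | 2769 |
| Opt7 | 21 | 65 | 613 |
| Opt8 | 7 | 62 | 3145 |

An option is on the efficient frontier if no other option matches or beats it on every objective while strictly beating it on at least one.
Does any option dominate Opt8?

No

Opt1: worse on side-effect rate (10 vs 7).
Opt2: worse on side-effect rate (11 vs 7).
Opt3: worse on side-effect rate (25 vs 7).
Opt4: worse on side-effect rate (39 vs 7).
Opt5: worse on side-effect rate (32 vs 7).
Opt6: worse on side-effect rate (39 vs 7).
Opt7: worse on side-effect rate (21 vs 7).
No option is at least as good as Opt8 on every objective and strictly better on one.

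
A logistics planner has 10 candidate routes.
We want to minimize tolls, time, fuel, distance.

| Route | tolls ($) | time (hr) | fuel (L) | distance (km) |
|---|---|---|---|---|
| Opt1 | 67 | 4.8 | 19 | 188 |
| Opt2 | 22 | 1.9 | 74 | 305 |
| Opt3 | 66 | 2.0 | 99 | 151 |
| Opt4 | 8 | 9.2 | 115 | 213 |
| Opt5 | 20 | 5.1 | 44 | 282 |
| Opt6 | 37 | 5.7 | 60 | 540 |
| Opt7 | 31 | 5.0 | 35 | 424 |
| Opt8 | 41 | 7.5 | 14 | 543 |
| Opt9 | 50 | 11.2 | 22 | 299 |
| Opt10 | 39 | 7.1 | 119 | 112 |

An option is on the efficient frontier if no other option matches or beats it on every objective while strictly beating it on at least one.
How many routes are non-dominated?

Opt1: not dominated.
Opt2: not dominated (best time).
Opt3: not dominated.
Opt4: not dominated (best tolls).
Opt5: not dominated.
Opt6: dominated by Opt5 (tolls 20≤37, time 5.1≤5.7, fuel 44≤60, distance 282≤540).
Opt7: not dominated.
Opt8: not dominated (best fuel).
Opt9: not dominated.
Opt10: not dominated (best distance).
Pareto-optimal: Opt1, Opt2, Opt3, Opt4, Opt5, Opt7, Opt8, Opt9, Opt10 → 9.

9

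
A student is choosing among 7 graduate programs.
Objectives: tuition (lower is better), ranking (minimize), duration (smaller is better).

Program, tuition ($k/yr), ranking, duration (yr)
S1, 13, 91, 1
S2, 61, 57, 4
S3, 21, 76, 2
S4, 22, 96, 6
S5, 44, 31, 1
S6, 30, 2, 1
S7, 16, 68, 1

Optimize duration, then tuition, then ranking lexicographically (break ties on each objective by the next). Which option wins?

S1

First minimize duration: best is 1, kept {S1, S5, S6, S7}.
Then minimize tuition: best is 13, kept {S1}.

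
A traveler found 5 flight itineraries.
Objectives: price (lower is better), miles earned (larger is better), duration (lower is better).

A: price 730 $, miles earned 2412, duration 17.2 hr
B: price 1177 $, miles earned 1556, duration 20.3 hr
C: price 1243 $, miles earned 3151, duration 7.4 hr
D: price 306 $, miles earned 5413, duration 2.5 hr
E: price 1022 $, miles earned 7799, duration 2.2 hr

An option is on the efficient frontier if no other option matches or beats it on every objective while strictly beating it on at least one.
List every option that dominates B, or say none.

A: price 730≤1177, miles earned 2412≥1556, duration 17.2≤20.3 — dominates B.
D: price 306≤1177, miles earned 5413≥1556, duration 2.5≤20.3 — dominates B.
E: price 1022≤1177, miles earned 7799≥1556, duration 2.2≤20.3 — dominates B.
Others (C) are each worse than B on at least one objective.

A, D, E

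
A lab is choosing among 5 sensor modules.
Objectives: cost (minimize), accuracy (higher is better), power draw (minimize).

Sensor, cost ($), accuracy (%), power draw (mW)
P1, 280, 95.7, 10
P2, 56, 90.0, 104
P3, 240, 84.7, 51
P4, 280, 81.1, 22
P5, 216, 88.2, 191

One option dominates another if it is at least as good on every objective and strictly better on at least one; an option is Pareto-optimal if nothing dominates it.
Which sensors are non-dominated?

P1, P2, P3

P1: not dominated (best accuracy).
P2: not dominated (best cost).
P3: not dominated.
P4: dominated by P1 (cost 280≤280, accuracy 95.7≥81.1, power draw 10≤22).
P5: dominated by P2 (cost 56≤216, accuracy 90.0≥88.2, power draw 104≤191).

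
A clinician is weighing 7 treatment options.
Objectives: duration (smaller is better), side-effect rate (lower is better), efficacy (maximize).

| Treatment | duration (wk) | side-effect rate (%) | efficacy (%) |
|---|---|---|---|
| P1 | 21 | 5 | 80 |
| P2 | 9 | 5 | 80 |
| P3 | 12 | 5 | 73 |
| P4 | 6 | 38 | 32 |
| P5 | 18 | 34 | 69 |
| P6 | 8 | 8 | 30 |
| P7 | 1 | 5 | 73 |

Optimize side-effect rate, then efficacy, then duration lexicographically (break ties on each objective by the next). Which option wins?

P2

First minimize side-effect rate: best is 5, kept {P1, P2, P3, P7}.
Then maximize efficacy: best is 80, kept {P1, P2}.
Then minimize duration: best is 9, kept {P2}.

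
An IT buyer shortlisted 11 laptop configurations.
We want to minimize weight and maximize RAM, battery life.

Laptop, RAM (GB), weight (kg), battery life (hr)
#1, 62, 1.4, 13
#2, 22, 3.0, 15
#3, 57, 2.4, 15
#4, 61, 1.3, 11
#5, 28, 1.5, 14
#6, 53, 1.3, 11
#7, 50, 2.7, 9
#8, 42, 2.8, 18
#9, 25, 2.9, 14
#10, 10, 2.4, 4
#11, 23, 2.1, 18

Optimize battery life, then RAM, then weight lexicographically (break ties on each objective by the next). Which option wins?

First maximize battery life: best is 18, kept {#8, #11}.
Then maximize RAM: best is 42, kept {#8}.

#8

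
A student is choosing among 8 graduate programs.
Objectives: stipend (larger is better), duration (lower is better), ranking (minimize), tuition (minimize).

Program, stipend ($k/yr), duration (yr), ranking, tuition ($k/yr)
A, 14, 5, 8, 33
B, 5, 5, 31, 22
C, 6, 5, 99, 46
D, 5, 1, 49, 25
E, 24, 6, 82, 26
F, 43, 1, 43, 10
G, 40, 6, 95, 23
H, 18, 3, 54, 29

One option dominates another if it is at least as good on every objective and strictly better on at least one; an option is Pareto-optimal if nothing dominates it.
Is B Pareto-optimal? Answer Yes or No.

A: worse on tuition (33 vs 22).
C: worse on ranking (99 vs 31).
D: worse on ranking (49 vs 31).
E: worse on duration (6 vs 5).
F: worse on ranking (43 vs 31).
G: worse on duration (6 vs 5).
H: worse on ranking (54 vs 31).
No option is at least as good as B on every objective and strictly better on one.

Yes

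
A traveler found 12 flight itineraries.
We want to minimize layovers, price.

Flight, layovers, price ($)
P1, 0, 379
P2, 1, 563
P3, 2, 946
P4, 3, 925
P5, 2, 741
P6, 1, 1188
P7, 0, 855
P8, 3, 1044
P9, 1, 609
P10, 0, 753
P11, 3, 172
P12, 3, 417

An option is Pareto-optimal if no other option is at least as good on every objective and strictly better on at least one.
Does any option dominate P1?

P2: worse on layovers (1 vs 0).
P3: worse on layovers (2 vs 0).
P4: worse on layovers (3 vs 0).
P5: worse on layovers (2 vs 0).
P6: worse on layovers (1 vs 0).
P7: worse on price (855 vs 379).
P8: worse on layovers (3 vs 0).
P9: worse on layovers (1 vs 0).
P10: worse on price (753 vs 379).
P11: worse on layovers (3 vs 0).
P12: worse on layovers (3 vs 0).
No option is at least as good as P1 on every objective and strictly better on one.

No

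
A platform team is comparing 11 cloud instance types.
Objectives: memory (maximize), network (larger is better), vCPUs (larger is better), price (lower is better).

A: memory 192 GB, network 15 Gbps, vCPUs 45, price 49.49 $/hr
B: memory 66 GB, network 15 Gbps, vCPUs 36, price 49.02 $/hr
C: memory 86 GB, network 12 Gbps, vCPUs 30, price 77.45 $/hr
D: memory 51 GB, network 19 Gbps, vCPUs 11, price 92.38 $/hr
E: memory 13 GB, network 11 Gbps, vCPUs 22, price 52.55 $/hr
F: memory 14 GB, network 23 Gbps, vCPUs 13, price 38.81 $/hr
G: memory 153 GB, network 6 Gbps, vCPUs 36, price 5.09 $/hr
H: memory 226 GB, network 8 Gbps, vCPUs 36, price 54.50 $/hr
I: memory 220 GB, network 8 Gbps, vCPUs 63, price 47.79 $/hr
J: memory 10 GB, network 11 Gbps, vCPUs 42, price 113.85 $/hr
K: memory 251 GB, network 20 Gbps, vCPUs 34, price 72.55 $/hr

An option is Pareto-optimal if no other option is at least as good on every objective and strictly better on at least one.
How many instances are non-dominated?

7

A: not dominated.
B: not dominated.
C: dominated by A (memory 192≥86, network 15≥12, vCPUs 45≥30, price 49.49≤77.45).
D: dominated by K (memory 251≥51, network 20≥19, vCPUs 34≥11, price 72.55≤92.38).
E: dominated by A (memory 192≥13, network 15≥11, vCPUs 45≥22, price 49.49≤52.55).
F: not dominated (best network).
G: not dominated (best price).
H: not dominated.
I: not dominated (best vCPUs).
J: dominated by A (memory 192≥10, network 15≥11, vCPUs 45≥42, price 49.49≤113.85).
K: not dominated (best memory).
Pareto-optimal: A, B, F, G, H, I, K → 7.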